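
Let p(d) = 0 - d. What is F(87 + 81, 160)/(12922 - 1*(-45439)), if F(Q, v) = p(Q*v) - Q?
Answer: -27048/58361 ≈ -0.46346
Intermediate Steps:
p(d) = -d
F(Q, v) = -Q - Q*v (F(Q, v) = -Q*v - Q = -Q - Q*v)
F(87 + 81, 160)/(12922 - 1*(-45439)) = ((87 + 81)*(-1 - 1*160))/(12922 - 1*(-45439)) = (168*(-1 - 160))/(12922 + 45439) = (168*(-161))/58361 = -27048*1/58361 = -27048/58361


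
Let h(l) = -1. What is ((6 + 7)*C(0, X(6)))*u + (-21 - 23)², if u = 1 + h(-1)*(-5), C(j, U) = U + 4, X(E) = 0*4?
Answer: 2248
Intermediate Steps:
X(E) = 0
C(j, U) = 4 + U
u = 6 (u = 1 - 1*(-5) = 1 + 5 = 6)
((6 + 7)*C(0, X(6)))*u + (-21 - 23)² = ((6 + 7)*(4 + 0))*6 + (-21 - 23)² = (13*4)*6 + (-44)² = 52*6 + 1936 = 312 + 1936 = 2248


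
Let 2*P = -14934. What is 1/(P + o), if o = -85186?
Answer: -1/92653 ≈ -1.0793e-5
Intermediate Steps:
P = -7467 (P = (½)*(-14934) = -7467)
1/(P + o) = 1/(-7467 - 85186) = 1/(-92653) = -1/92653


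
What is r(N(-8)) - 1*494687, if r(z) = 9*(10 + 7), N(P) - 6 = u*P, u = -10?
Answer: -494534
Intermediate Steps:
N(P) = 6 - 10*P
r(z) = 153 (r(z) = 9*17 = 153)
r(N(-8)) - 1*494687 = 153 - 1*494687 = 153 - 494687 = -494534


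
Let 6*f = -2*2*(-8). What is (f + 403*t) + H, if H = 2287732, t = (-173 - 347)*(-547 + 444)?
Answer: 71617252/3 ≈ 2.3872e+7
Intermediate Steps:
t = 53560 (t = -520*(-103) = 53560)
f = 16/3 (f = (-2*2*(-8))/6 = (-4*(-8))/6 = (⅙)*32 = 16/3 ≈ 5.3333)
(f + 403*t) + H = (16/3 + 403*53560) + 2287732 = (16/3 + 21584680) + 2287732 = 64754056/3 + 2287732 = 71617252/3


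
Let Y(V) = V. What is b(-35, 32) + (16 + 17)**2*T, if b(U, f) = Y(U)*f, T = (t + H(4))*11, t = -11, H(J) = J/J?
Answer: -120910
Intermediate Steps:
H(J) = 1
T = -110 (T = (-11 + 1)*11 = -10*11 = -110)
b(U, f) = U*f
b(-35, 32) + (16 + 17)**2*T = -35*32 + (16 + 17)**2*(-110) = -1120 + 33**2*(-110) = -1120 + 1089*(-110) = -1120 - 119790 = -120910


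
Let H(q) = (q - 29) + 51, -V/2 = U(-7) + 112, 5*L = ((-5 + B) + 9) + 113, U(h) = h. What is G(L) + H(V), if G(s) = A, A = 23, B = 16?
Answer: -165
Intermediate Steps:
L = 133/5 (L = (((-5 + 16) + 9) + 113)/5 = ((11 + 9) + 113)/5 = (20 + 113)/5 = (⅕)*133 = 133/5 ≈ 26.600)
G(s) = 23
V = -210 (V = -2*(-7 + 112) = -2*105 = -210)
H(q) = 22 + q (H(q) = (-29 + q) + 51 = 22 + q)
G(L) + H(V) = 23 + (22 - 210) = 23 - 188 = -165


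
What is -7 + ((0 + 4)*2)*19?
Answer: 145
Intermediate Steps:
-7 + ((0 + 4)*2)*19 = -7 + (4*2)*19 = -7 + 8*19 = -7 + 152 = 145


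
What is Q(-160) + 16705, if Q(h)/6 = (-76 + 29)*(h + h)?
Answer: 106945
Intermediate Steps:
Q(h) = -564*h (Q(h) = 6*((-76 + 29)*(h + h)) = 6*(-94*h) = -564*h)
Q(-160) + 16705 = -564*(-160) + 16705 = 90240 + 16705 = 106945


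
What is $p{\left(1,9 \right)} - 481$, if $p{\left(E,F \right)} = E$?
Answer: $-480$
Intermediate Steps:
$p{\left(1,9 \right)} - 481 = 1 - 481 = -480$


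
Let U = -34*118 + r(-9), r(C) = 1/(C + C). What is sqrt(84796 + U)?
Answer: sqrt(2908222)/6 ≈ 284.23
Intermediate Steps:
r(C) = 1/(2*C)
U = -72217/18 (U = -34*118 + (1/2)/(-9) = -4012 + (1/2)*(-1/9) = -4012 - 1/18 = -72217/18 ≈ -4012.1)
sqrt(84796 + U) = sqrt(84796 - 72217/18) = sqrt(1454111/18) = sqrt(2908222)/6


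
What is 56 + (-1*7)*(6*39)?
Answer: -1582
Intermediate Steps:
56 + (-1*7)*(6*39) = 56 - 7*234 = 56 - 1638 = -1582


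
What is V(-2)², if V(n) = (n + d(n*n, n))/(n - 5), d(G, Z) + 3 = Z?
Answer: 1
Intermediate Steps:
d(G, Z) = -3 + Z
V(n) = (-3 + 2*n)/(-5 + n) (V(n) = (n + (-3 + n))/(n - 5) = (-3 + 2*n)/(-5 + n))
V(-2)² = ((-3 + 2*(-2))/(-5 - 2))² = ((-3 - 4)/(-7))² = (-⅐*(-7))² = 1² = 1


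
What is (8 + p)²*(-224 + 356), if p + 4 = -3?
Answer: 132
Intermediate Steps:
p = -7 (p = -4 - 3 = -7)
(8 + p)²*(-224 + 356) = (8 - 7)²*(-224 + 356) = 1²*132 = 1*132 = 132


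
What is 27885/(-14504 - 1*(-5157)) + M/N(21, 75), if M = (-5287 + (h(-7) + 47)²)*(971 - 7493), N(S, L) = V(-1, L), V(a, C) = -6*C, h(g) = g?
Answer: -960582262/17975 ≈ -53440.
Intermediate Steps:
N(S, L) = -6*L
M = 24046614 (M = (-5287 + (-7 + 47)²)*(971 - 7493) = (-5287 + 40²)*(-6522) = (-5287 + 1600)*(-6522) = -3687*(-6522) = 24046614)
27885/(-14504 - 1*(-5157)) + M/N(21, 75) = 27885/(-14504 - 1*(-5157)) + 24046614/((-6*75)) = 27885/(-14504 + 5157) + 24046614/(-450) = 27885/(-9347) + 24046614*(-1/450) = 27885*(-1/9347) - 1335923/25 = -2145/719 - 1335923/25 = -960582262/17975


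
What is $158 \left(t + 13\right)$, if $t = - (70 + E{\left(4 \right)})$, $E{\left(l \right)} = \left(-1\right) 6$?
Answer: $-8058$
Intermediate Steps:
$E{\left(l \right)} = -6$
$t = -64$ ($t = - (70 - 6) = \left(-1\right) 64 = -64$)
$158 \left(t + 13\right) = 158 \left(-64 + 13\right) = 158 \left(-51\right) = -8058$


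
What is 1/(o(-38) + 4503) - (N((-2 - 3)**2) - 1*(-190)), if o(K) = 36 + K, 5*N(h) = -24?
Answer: -4167921/22505 ≈ -185.20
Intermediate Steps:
N(h) = -24/5 (N(h) = (1/5)*(-24) = -24/5)
1/(o(-38) + 4503) - (N((-2 - 3)**2) - 1*(-190)) = 1/((36 - 38) + 4503) - (-24/5 - 1*(-190)) = 1/(-2 + 4503) - (-24/5 + 190) = 1/4501 - 1*926/5 = 1/4501 - 926/5 = -4167921/22505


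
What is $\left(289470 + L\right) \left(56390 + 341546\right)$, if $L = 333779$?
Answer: $248013214064$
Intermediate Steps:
$\left(289470 + L\right) \left(56390 + 341546\right) = \left(289470 + 333779\right) \left(56390 + 341546\right) = 623249 \cdot 397936 = 248013214064$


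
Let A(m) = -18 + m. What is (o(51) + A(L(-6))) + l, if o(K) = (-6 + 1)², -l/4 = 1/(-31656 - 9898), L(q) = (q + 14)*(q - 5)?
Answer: -1682935/20777 ≈ -81.000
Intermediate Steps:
L(q) = (-5 + q)*(14 + q) (L(q) = (14 + q)*(-5 + q) = (-5 + q)*(14 + q))
l = 2/20777 (l = -4/(-31656 - 9898) = -4/(-41554) = -4*(-1/41554) = 2/20777 ≈ 9.6260e-5)
o(K) = 25 (o(K) = (-5)² = 25)
(o(51) + A(L(-6))) + l = (25 + (-18 + (-70 + (-6)² + 9*(-6)))) + 2/20777 = (25 + (-18 + (-70 + 36 - 54))) + 2/20777 = (25 + (-18 - 88)) + 2/20777 = (25 - 106) + 2/20777 = -81 + 2/20777 = -1682935/20777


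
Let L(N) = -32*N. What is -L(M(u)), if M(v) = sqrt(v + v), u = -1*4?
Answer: 64*I*sqrt(2) ≈ 90.51*I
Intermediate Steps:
u = -4
M(v) = sqrt(2)*sqrt(v) (M(v) = sqrt(2*v) = sqrt(2)*sqrt(v))
-L(M(u)) = -(-32)*sqrt(2)*sqrt(-4) = -(-32)*sqrt(2)*(2*I) = -(-32)*2*I*sqrt(2) = -(-64)*I*sqrt(2) = 64*I*sqrt(2)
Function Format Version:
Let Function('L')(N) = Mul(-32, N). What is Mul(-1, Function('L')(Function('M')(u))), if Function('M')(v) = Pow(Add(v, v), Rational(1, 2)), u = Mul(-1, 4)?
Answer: Mul(64, I, Pow(2, Rational(1, 2))) ≈ Mul(90.510, I)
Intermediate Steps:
u = -4
Function('M')(v) = Mul(Pow(2, Rational(1, 2)), Pow(v, Rational(1, 2))) (Function('M')(v) = Pow(Mul(2, v), Rational(1, 2)) = Mul(Pow(2, Rational(1, 2)), Pow(v, Rational(1, 2))))
Mul(-1, Function('L')(Function('M')(u))) = Mul(-1, Mul(-32, Mul(Pow(2, Rational(1, 2)), Pow(-4, Rational(1, 2))))) = Mul(-1, Mul(-32, Mul(Pow(2, Rational(1, 2)), Mul(2, I)))) = Mul(-1, Mul(-32, Mul(2, I, Pow(2, Rational(1, 2))))) = Mul(-1, Mul(-64, I, Pow(2, Rational(1, 2)))) = Mul(64, I, Pow(2, Rational(1, 2)))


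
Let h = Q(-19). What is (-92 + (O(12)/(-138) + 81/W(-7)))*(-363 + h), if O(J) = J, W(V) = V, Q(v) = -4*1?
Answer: 6124863/161 ≈ 38043.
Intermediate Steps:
Q(v) = -4
h = -4
(-92 + (O(12)/(-138) + 81/W(-7)))*(-363 + h) = (-92 + (12/(-138) + 81/(-7)))*(-363 - 4) = (-92 + (12*(-1/138) + 81*(-⅐)))*(-367) = (-92 + (-2/23 - 81/7))*(-367) = (-92 - 1877/161)*(-367) = -16689/161*(-367) = 6124863/161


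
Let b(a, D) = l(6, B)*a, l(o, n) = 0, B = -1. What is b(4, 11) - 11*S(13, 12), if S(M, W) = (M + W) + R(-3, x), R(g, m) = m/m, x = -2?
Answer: -286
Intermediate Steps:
b(a, D) = 0 (b(a, D) = 0*a = 0)
R(g, m) = 1
S(M, W) = 1 + M + W (S(M, W) = (M + W) + 1 = 1 + M + W)
b(4, 11) - 11*S(13, 12) = 0 - 11*(1 + 13 + 12) = 0 - 11*26 = 0 - 286 = -286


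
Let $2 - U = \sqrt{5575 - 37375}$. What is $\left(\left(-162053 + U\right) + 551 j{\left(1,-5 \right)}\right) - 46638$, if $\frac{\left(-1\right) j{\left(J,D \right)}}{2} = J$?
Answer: $-209791 - 10 i \sqrt{318} \approx -2.0979 \cdot 10^{5} - 178.33 i$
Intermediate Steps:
$j{\left(J,D \right)} = - 2 J$
$U = 2 - 10 i \sqrt{318}$ ($U = 2 - \sqrt{5575 - 37375} = 2 - \sqrt{-31800} = 2 - 10 i \sqrt{318} \approx 2.0 - 178.33 i$)
$\left(\left(-162053 + U\right) + 551 j{\left(1,-5 \right)}\right) - 46638 = \left(\left(-162053 + \left(2 - 10 i \sqrt{318}\right)\right) + 551 \left(\left(-2\right) 1\right)\right) - 46638 = \left(\left(-162051 - 10 i \sqrt{318}\right) + 551 \left(-2\right)\right) - 46638 = \left(\left(-162051 - 10 i \sqrt{318}\right) - 1102\right) - 46638 = \left(-163153 - 10 i \sqrt{318}\right) - 46638 = -209791 - 10 i \sqrt{318}$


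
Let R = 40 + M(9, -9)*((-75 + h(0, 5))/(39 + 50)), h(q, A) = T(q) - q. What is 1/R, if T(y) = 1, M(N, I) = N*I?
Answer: 89/9554 ≈ 0.0093155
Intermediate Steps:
M(N, I) = I*N
h(q, A) = 1 - q
R = 9554/89 (R = 40 + (-9*9)*((-75 + (1 - 1*0))/(39 + 50)) = 40 - 81*(-75 + (1 + 0))/89 = 40 - 81*(-75 + 1)/89 = 40 - (-5994)/89 = 40 - 81*(-74/89) = 40 + 5994/89 = 9554/89 ≈ 107.35)
1/R = 1/(9554/89) = 89/9554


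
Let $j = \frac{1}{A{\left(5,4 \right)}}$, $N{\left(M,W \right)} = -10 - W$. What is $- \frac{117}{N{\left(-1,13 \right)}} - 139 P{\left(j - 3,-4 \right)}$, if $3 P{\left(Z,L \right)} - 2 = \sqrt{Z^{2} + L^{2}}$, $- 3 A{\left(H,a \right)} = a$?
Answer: $- \frac{6043}{69} - \frac{139 \sqrt{481}}{12} \approx -341.62$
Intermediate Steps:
$A{\left(H,a \right)} = - \frac{a}{3}$
$j = - \frac{3}{4}$ ($j = \frac{1}{\left(- \frac{1}{3}\right) 4} = \frac{1}{- \frac{4}{3}} = - \frac{3}{4} \approx -0.75$)
$P{\left(Z,L \right)} = \frac{2}{3} + \frac{\sqrt{L^{2} + Z^{2}}}{3}$ ($P{\left(Z,L \right)} = \frac{2}{3} + \frac{\sqrt{Z^{2} + L^{2}}}{3} = \frac{2}{3} + \frac{\sqrt{L^{2} + Z^{2}}}{3}$)
$- \frac{117}{N{\left(-1,13 \right)}} - 139 P{\left(j - 3,-4 \right)} = - \frac{117}{-10 - 13} - 139 \left(\frac{2}{3} + \frac{\sqrt{\left(-4\right)^{2} + \left(- \frac{3}{4} - 3\right)^{2}}}{3}\right) = - \frac{117}{-10 - 13} - 139 \left(\frac{2}{3} + \frac{\sqrt{16 + \left(- \frac{15}{4}\right)^{2}}}{3}\right) = - \frac{117}{-23} - 139 \left(\frac{2}{3} + \frac{\sqrt{16 + \frac{225}{16}}}{3}\right) = \left(-117\right) \left(- \frac{1}{23}\right) - 139 \left(\frac{2}{3} + \frac{\sqrt{\frac{481}{16}}}{3}\right) = \frac{117}{23} - 139 \left(\frac{2}{3} + \frac{\frac{1}{4} \sqrt{481}}{3}\right) = \frac{117}{23} - 139 \left(\frac{2}{3} + \frac{\sqrt{481}}{12}\right) = \frac{117}{23} - \left(\frac{278}{3} + \frac{139 \sqrt{481}}{12}\right) = - \frac{6043}{69} - \frac{139 \sqrt{481}}{12}$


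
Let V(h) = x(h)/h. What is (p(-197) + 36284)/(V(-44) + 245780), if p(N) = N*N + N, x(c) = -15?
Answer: 3295424/10814335 ≈ 0.30473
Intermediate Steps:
p(N) = N + N**2 (p(N) = N**2 + N = N + N**2)
V(h) = -15/h
(p(-197) + 36284)/(V(-44) + 245780) = (-197*(1 - 197) + 36284)/(-15/(-44) + 245780) = (-197*(-196) + 36284)/(-15*(-1/44) + 245780) = (38612 + 36284)/(15/44 + 245780) = 74896/(10814335/44) = 74896*(44/10814335) = 3295424/10814335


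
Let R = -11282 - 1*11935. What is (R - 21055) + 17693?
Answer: -26579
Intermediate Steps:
R = -23217 (R = -11282 - 11935 = -23217)
(R - 21055) + 17693 = (-23217 - 21055) + 17693 = -44272 + 17693 = -26579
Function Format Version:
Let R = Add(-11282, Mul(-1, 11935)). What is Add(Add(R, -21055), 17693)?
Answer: -26579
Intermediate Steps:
R = -23217 (R = Add(-11282, -11935) = -23217)
Add(Add(R, -21055), 17693) = Add(Add(-23217, -21055), 17693) = Add(-44272, 17693) = -26579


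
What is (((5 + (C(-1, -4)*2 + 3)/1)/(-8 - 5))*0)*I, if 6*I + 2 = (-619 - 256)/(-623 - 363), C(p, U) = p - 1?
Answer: 0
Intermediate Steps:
C(p, U) = -1 + p
I = -1097/5916 (I = -⅓ + ((-619 - 256)/(-623 - 363))/6 = -⅓ + (-875/(-986))/6 = -⅓ + (-875*(-1/986))/6 = -⅓ + (⅙)*(875/986) = -⅓ + 875/5916 = -1097/5916 ≈ -0.18543)
(((5 + (C(-1, -4)*2 + 3)/1)/(-8 - 5))*0)*I = (((5 + ((-1 - 1)*2 + 3)/1)/(-8 - 5))*0)*(-1097/5916) = (((5 + (-2*2 + 3)*1)/(-13))*0)*(-1097/5916) = (((5 + (-4 + 3)*1)*(-1/13))*0)*(-1097/5916) = (((5 - 1*1)*(-1/13))*0)*(-1097/5916) = (((5 - 1)*(-1/13))*0)*(-1097/5916) = ((4*(-1/13))*0)*(-1097/5916) = -4/13*0*(-1097/5916) = 0*(-1097/5916) = 0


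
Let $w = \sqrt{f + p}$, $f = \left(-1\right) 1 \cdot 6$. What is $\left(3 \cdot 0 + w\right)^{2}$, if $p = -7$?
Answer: $-13$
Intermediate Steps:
$f = -6$ ($f = \left(-1\right) 6 = -6$)
$w = i \sqrt{13}$ ($w = \sqrt{-6 - 7} = \sqrt{-13} = i \sqrt{13} \approx 3.6056 i$)
$\left(3 \cdot 0 + w\right)^{2} = \left(3 \cdot 0 + i \sqrt{13}\right)^{2} = \left(0 + i \sqrt{13}\right)^{2} = \left(i \sqrt{13}\right)^{2} = -13$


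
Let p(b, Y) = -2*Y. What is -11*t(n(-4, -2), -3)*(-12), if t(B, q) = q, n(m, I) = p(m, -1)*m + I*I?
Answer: -396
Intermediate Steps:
n(m, I) = I² + 2*m (n(m, I) = (-2*(-1))*m + I*I = 2*m + I² = I² + 2*m)
-11*t(n(-4, -2), -3)*(-12) = -11*(-3)*(-12) = 33*(-12) = -396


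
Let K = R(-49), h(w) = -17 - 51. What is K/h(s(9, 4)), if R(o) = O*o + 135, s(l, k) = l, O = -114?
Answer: -5721/68 ≈ -84.132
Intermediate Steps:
h(w) = -68
R(o) = 135 - 114*o (R(o) = -114*o + 135 = 135 - 114*o)
K = 5721 (K = 135 - 114*(-49) = 135 + 5586 = 5721)
K/h(s(9, 4)) = 5721/(-68) = 5721*(-1/68) = -5721/68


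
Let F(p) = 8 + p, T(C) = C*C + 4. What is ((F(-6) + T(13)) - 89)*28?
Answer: 2408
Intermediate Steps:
T(C) = 4 + C² (T(C) = C² + 4 = 4 + C²)
((F(-6) + T(13)) - 89)*28 = (((8 - 6) + (4 + 13²)) - 89)*28 = ((2 + (4 + 169)) - 89)*28 = ((2 + 173) - 89)*28 = (175 - 89)*28 = 86*28 = 2408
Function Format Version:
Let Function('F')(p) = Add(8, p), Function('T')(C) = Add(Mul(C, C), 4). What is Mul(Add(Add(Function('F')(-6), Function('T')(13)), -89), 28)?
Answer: 2408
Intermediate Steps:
Function('T')(C) = Add(4, Pow(C, 2)) (Function('T')(C) = Add(Pow(C, 2), 4) = Add(4, Pow(C, 2)))
Mul(Add(Add(Function('F')(-6), Function('T')(13)), -89), 28) = Mul(Add(Add(Add(8, -6), Add(4, Pow(13, 2))), -89), 28) = Mul(Add(Add(2, Add(4, 169)), -89), 28) = Mul(Add(Add(2, 173), -89), 28) = Mul(Add(175, -89), 28) = Mul(86, 28) = 2408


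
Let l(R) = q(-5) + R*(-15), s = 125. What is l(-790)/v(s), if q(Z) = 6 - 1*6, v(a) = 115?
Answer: 2370/23 ≈ 103.04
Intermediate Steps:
q(Z) = 0 (q(Z) = 6 - 6 = 0)
l(R) = -15*R (l(R) = 0 + R*(-15) = 0 - 15*R = -15*R)
l(-790)/v(s) = -15*(-790)/115 = 11850*(1/115) = 2370/23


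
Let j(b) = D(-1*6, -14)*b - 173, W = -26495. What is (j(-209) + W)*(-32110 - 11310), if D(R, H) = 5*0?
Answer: 1157924560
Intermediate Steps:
D(R, H) = 0
j(b) = -173 (j(b) = 0*b - 173 = 0 - 173 = -173)
(j(-209) + W)*(-32110 - 11310) = (-173 - 26495)*(-32110 - 11310) = -26668*(-43420) = 1157924560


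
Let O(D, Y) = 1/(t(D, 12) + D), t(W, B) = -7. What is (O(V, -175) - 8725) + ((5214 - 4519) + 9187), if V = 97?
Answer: 104131/90 ≈ 1157.0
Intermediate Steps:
O(D, Y) = 1/(-7 + D)
(O(V, -175) - 8725) + ((5214 - 4519) + 9187) = (1/(-7 + 97) - 8725) + ((5214 - 4519) + 9187) = (1/90 - 8725) + (695 + 9187) = (1/90 - 8725) + 9882 = -785249/90 + 9882 = 104131/90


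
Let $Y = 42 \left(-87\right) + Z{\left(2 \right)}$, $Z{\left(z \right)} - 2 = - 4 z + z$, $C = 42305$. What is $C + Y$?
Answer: $38647$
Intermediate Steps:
$Z{\left(z \right)} = 2 - 3 z$ ($Z{\left(z \right)} = 2 + \left(- 4 z + z\right) = 2 - 3 z$)
$Y = -3658$ ($Y = 42 \left(-87\right) + \left(2 - 6\right) = -3654 + \left(2 - 6\right) = -3654 - 4 = -3658$)
$C + Y = 42305 - 3658 = 38647$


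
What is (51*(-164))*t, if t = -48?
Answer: 401472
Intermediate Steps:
(51*(-164))*t = (51*(-164))*(-48) = -8364*(-48) = 401472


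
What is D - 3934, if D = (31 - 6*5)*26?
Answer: -3908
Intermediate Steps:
D = 26 (D = (31 - 30)*26 = 1*26 = 26)
D - 3934 = 26 - 3934 = -3908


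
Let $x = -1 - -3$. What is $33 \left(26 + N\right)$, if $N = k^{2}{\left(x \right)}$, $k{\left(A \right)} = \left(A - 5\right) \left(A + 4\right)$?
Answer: $11550$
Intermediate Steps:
$x = 2$ ($x = -1 + 3 = 2$)
$k{\left(A \right)} = \left(-5 + A\right) \left(4 + A\right)$
$N = 324$ ($N = \left(-20 + 2^{2} - 2\right)^{2} = \left(-20 + 4 - 2\right)^{2} = \left(-18\right)^{2} = 324$)
$33 \left(26 + N\right) = 33 \left(26 + 324\right) = 33 \cdot 350 = 11550$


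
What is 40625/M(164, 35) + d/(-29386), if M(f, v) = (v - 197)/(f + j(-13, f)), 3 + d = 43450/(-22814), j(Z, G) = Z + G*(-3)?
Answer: 211075092765091/2468335842 ≈ 85513.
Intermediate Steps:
j(Z, G) = Z - 3*G
d = -5086/1037 (d = -3 + 43450/(-22814) = -3 + 43450*(-1/22814) = -3 - 1975/1037 = -5086/1037 ≈ -4.9045)
M(f, v) = (-197 + v)/(-13 - 2*f) (M(f, v) = (v - 197)/(f + (-13 - 3*f)) = (-197 + v)/(-13 - 2*f))
40625/M(164, 35) + d/(-29386) = 40625/(((197 - 1*35)/(13 + 2*164))) - 5086/1037/(-29386) = 40625/(((197 - 35)/(13 + 328))) - 5086/1037*(-1/29386) = 40625/((162/341)) + 2543/15236641 = 40625/(((1/341)*162)) + 2543/15236641 = 40625/(162/341) + 2543/15236641 = 40625*(341/162) + 2543/15236641 = 13853125/162 + 2543/15236641 = 211075092765091/2468335842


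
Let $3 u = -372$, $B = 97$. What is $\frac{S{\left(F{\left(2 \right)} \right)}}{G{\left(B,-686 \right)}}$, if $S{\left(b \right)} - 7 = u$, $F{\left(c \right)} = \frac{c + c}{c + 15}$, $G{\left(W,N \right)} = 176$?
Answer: $- \frac{117}{176} \approx -0.66477$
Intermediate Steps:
$F{\left(c \right)} = \frac{2 c}{15 + c}$
$u = -124$ ($u = \frac{1}{3} \left(-372\right) = -124$)
$S{\left(b \right)} = -117$ ($S{\left(b \right)} = 7 - 124 = -117$)
$\frac{S{\left(F{\left(2 \right)} \right)}}{G{\left(B,-686 \right)}} = - \frac{117}{176}$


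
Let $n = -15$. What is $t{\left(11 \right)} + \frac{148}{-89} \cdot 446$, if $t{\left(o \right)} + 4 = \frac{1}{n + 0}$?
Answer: $- \frac{995549}{1335} \approx -745.73$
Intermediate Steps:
$t{\left(o \right)} = - \frac{61}{15}$ ($t{\left(o \right)} = -4 + \frac{1}{-15 + 0} = -4 + \frac{1}{-15} = -4 - \frac{1}{15} = - \frac{61}{15}$)
$t{\left(11 \right)} + \frac{148}{-89} \cdot 446 = - \frac{61}{15} + \frac{148}{-89} \cdot 446 = - \frac{61}{15} + 148 \left(- \frac{1}{89}\right) 446 = - \frac{61}{15} - \frac{66008}{89} = - \frac{995549}{1335}$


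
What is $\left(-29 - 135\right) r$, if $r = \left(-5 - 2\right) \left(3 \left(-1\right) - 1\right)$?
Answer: $-4592$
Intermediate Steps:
$r = 28$ ($r = - 7 \left(-3 - 1\right) = \left(-7\right) \left(-4\right) = 28$)
$\left(-29 - 135\right) r = \left(-29 - 135\right) 28 = \left(-164\right) 28 = -4592$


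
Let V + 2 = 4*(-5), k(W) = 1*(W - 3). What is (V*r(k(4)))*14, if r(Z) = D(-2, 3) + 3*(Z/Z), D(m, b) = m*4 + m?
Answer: 2156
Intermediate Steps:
k(W) = -3 + W (k(W) = 1*(-3 + W) = -3 + W)
D(m, b) = 5*m (D(m, b) = 4*m + m = 5*m)
r(Z) = -7 (r(Z) = 5*(-2) + 3*(Z/Z) = -10 + 3*1 = -10 + 3 = -7)
V = -22 (V = -2 + 4*(-5) = -2 - 20 = -22)
(V*r(k(4)))*14 = -22*(-7)*14 = 154*14 = 2156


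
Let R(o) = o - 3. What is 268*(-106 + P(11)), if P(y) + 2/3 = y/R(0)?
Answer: -88708/3 ≈ -29569.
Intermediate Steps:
R(o) = -3 + o
P(y) = -2/3 - y/3 (P(y) = -2/3 + y/(-3 + 0) = -2/3 + y/(-3) = -2/3 + y*(-1/3) = -2/3 - y/3)
268*(-106 + P(11)) = 268*(-106 + (-2/3 - 1/3*11)) = 268*(-106 + (-2/3 - 11/3)) = 268*(-106 - 13/3) = 268*(-331/3) = -88708/3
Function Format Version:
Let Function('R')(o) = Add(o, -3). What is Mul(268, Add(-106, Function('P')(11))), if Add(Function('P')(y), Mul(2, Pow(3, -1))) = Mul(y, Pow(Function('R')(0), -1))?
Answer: Rational(-88708, 3) ≈ -29569.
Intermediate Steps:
Function('R')(o) = Add(-3, o)
Function('P')(y) = Add(Rational(-2, 3), Mul(Rational(-1, 3), y)) (Function('P')(y) = Add(Rational(-2, 3), Mul(y, Pow(Add(-3, 0), -1))) = Add(Rational(-2, 3), Mul(y, Pow(-3, -1))) = Add(Rational(-2, 3), Mul(y, Rational(-1, 3))) = Add(Rational(-2, 3), Mul(Rational(-1, 3), y)))
Mul(268, Add(-106, Function('P')(11))) = Mul(268, Add(-106, Add(Rational(-2, 3), Mul(Rational(-1, 3), 11)))) = Mul(268, Add(-106, Add(Rational(-2, 3), Rational(-11, 3)))) = Mul(268, Add(-106, Rational(-13, 3))) = Mul(268, Rational(-331, 3)) = Rational(-88708, 3)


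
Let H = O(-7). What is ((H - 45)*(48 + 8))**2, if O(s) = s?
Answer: 8479744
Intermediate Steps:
H = -7
((H - 45)*(48 + 8))**2 = ((-7 - 45)*(48 + 8))**2 = (-52*56)**2 = (-2912)**2 = 8479744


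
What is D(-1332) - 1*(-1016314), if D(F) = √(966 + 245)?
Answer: 1016314 + √1211 ≈ 1.0163e+6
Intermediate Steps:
D(F) = √1211
D(-1332) - 1*(-1016314) = √1211 - 1*(-1016314) = √1211 + 1016314 = 1016314 + √1211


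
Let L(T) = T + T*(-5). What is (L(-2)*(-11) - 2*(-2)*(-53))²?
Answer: 90000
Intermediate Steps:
L(T) = -4*T (L(T) = T - 5*T = -4*T)
(L(-2)*(-11) - 2*(-2)*(-53))² = (-4*(-2)*(-11) - 2*(-2)*(-53))² = (8*(-11) + 4*(-53))² = (-88 - 212)² = (-300)² = 90000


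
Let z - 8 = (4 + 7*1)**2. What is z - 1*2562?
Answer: -2433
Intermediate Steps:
z = 129 (z = 8 + (4 + 7*1)**2 = 8 + (4 + 7)**2 = 8 + 11**2 = 8 + 121 = 129)
z - 1*2562 = 129 - 1*2562 = 129 - 2562 = -2433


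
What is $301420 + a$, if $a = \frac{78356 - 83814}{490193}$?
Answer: $\frac{147753968602}{490193} \approx 3.0142 \cdot 10^{5}$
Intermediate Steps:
$a = - \frac{5458}{490193}$ ($a = \left(78356 - 83814\right) \frac{1}{490193} = \left(-5458\right) \frac{1}{490193} = - \frac{5458}{490193} \approx -0.011134$)
$301420 + a = 301420 - \frac{5458}{490193} = \frac{147753968602}{490193}$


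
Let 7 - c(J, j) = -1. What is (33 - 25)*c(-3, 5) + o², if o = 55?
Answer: 3089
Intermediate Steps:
c(J, j) = 8 (c(J, j) = 7 - 1*(-1) = 7 + 1 = 8)
(33 - 25)*c(-3, 5) + o² = (33 - 25)*8 + 55² = 8*8 + 3025 = 64 + 3025 = 3089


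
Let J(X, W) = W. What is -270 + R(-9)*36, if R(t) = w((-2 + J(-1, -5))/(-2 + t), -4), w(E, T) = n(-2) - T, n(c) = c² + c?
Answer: -54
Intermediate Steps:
n(c) = c + c²
w(E, T) = 2 - T (w(E, T) = -2*(1 - 2) - T = -2*(-1) - T = 2 - T)
R(t) = 6 (R(t) = 2 - 1*(-4) = 2 + 4 = 6)
-270 + R(-9)*36 = -270 + 6*36 = -270 + 216 = -54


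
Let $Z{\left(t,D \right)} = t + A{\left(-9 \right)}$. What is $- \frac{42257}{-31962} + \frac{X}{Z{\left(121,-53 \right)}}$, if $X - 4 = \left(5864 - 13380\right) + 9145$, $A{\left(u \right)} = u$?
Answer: $\frac{580885}{36528} \approx 15.902$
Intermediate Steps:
$Z{\left(t,D \right)} = -9 + t$ ($Z{\left(t,D \right)} = t - 9 = -9 + t$)
$X = 1633$ ($X = 4 + \left(\left(5864 - 13380\right) + 9145\right) = 4 + \left(-7516 + 9145\right) = 4 + 1629 = 1633$)
$- \frac{42257}{-31962} + \frac{X}{Z{\left(121,-53 \right)}} = - \frac{42257}{-31962} + \frac{1633}{-9 + 121} = \left(-42257\right) \left(- \frac{1}{31962}\right) + \frac{1633}{112} = \frac{42257}{31962} + 1633 \cdot \frac{1}{112} = \frac{42257}{31962} + \frac{1633}{112} = \frac{580885}{36528}$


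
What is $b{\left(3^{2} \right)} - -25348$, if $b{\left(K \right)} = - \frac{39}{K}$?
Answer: $\frac{76031}{3} \approx 25344.0$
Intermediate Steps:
$b{\left(3^{2} \right)} - -25348 = - \frac{39}{3^{2}} - -25348 = - \frac{39}{9} + 25348 = \left(-39\right) \frac{1}{9} + 25348 = - \frac{13}{3} + 25348 = \frac{76031}{3}$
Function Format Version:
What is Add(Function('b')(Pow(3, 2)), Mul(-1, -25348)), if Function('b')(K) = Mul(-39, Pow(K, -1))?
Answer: Rational(76031, 3) ≈ 25344.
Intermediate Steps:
Add(Function('b')(Pow(3, 2)), Mul(-1, -25348)) = Add(Mul(-39, Pow(Pow(3, 2), -1)), Mul(-1, -25348)) = Add(Mul(-39, Pow(9, -1)), 25348) = Add(Mul(-39, Rational(1, 9)), 25348) = Add(Rational(-13, 3), 25348) = Rational(76031, 3)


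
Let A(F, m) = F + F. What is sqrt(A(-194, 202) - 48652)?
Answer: 4*I*sqrt(3065) ≈ 221.45*I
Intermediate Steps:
A(F, m) = 2*F
sqrt(A(-194, 202) - 48652) = sqrt(2*(-194) - 48652) = sqrt(-388 - 48652) = sqrt(-49040) = 4*I*sqrt(3065)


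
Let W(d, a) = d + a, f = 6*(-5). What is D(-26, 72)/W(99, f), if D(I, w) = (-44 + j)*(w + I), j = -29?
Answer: -146/3 ≈ -48.667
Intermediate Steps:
f = -30
W(d, a) = a + d
D(I, w) = -73*I - 73*w (D(I, w) = (-44 - 29)*(w + I) = -73*(I + w) = -73*I - 73*w)
D(-26, 72)/W(99, f) = (-73*(-26) - 73*72)/(-30 + 99) = (1898 - 5256)/69 = -3358*1/69 = -146/3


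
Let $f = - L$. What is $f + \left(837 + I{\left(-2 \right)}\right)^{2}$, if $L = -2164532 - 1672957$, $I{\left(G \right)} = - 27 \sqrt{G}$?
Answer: $4536600 - 45198 i \sqrt{2} \approx 4.5366 \cdot 10^{6} - 63920.0 i$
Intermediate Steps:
$L = -3837489$
$f = 3837489$ ($f = \left(-1\right) \left(-3837489\right) = 3837489$)
$f + \left(837 + I{\left(-2 \right)}\right)^{2} = 3837489 + \left(837 - 27 \sqrt{-2}\right)^{2} = 3837489 + \left(837 - 27 i \sqrt{2}\right)^{2}$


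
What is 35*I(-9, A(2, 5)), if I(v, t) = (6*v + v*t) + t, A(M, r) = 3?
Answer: -2730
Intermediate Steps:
I(v, t) = t + 6*v + t*v (I(v, t) = (6*v + t*v) + t = t + 6*v + t*v)
35*I(-9, A(2, 5)) = 35*(3 + 6*(-9) + 3*(-9)) = 35*(3 - 54 - 27) = 35*(-78) = -2730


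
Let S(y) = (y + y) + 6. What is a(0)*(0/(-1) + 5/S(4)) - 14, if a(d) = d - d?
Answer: -14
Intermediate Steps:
S(y) = 6 + 2*y (S(y) = 2*y + 6 = 6 + 2*y)
a(d) = 0
a(0)*(0/(-1) + 5/S(4)) - 14 = 0*(0/(-1) + 5/(6 + 2*4)) - 14 = 0*(0*(-1) + 5/(6 + 8)) - 14 = 0*(0 + 5/14) - 14 = 0*(5/14) - 14 = 0 - 14 = -14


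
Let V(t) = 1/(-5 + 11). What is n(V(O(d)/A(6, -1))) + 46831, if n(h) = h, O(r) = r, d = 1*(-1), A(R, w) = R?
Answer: 280987/6 ≈ 46831.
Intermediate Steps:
d = -1
V(t) = ⅙ (V(t) = 1/6 = ⅙)
n(V(O(d)/A(6, -1))) + 46831 = ⅙ + 46831 = 280987/6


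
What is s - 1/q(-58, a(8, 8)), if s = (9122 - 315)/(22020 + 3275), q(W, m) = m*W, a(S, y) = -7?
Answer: 3550347/10269770 ≈ 0.34571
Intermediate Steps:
q(W, m) = W*m
s = 8807/25295 ≈ 0.34817
s - 1/q(-58, a(8, 8)) = 8807/25295 - 1/((-58*(-7))) = 8807/25295 - 1/406 = 3550347/10269770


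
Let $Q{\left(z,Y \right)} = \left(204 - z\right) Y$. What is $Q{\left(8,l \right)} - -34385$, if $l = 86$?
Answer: $51241$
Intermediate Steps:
$Q{\left(z,Y \right)} = Y \left(204 - z\right)$
$Q{\left(8,l \right)} - -34385 = 86 \left(204 - 8\right) - -34385 = 86 \left(204 - 8\right) + 34385 = 86 \cdot 196 + 34385 = 16856 + 34385 = 51241$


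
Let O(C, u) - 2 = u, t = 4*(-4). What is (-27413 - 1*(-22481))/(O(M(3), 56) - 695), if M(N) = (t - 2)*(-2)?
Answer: 4932/637 ≈ 7.7425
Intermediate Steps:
t = -16
M(N) = 36 (M(N) = (-16 - 2)*(-2) = -18*(-2) = 36)
O(C, u) = 2 + u
(-27413 - 1*(-22481))/(O(M(3), 56) - 695) = (-27413 - 1*(-22481))/((2 + 56) - 695) = (-27413 + 22481)/(58 - 695) = -4932/(-637) = -4932*(-1/637) = 4932/637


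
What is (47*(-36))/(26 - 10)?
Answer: -423/4 ≈ -105.75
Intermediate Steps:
(47*(-36))/(26 - 10) = -1692/16 = -1692*1/16 = -423/4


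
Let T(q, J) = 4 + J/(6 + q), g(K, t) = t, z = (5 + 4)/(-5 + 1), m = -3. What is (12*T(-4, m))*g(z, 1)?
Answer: 30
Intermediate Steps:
z = -9/4 (z = 9/(-4) = 9*(-¼) = -9/4 ≈ -2.2500)
T(q, J) = 4 + J/(6 + q)
(12*T(-4, m))*g(z, 1) = (12*((24 - 3 + 4*(-4))/(6 - 4)))*1 = (12*((24 - 3 - 16)/2))*1 = (12*((½)*5))*1 = (12*(5/2))*1 = 30*1 = 30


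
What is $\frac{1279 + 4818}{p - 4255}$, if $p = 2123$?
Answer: $- \frac{469}{164} \approx -2.8598$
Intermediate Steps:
$\frac{1279 + 4818}{p - 4255} = \frac{1279 + 4818}{2123 - 4255} = \frac{6097}{-2132} = 6097 \left(- \frac{1}{2132}\right) = - \frac{469}{164}$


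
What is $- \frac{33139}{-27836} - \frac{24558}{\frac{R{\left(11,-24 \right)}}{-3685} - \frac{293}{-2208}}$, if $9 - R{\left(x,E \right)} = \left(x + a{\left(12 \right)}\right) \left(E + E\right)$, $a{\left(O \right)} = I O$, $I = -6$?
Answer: $- \frac{5561819786446117}{209461919452} \approx -26553.0$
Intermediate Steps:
$a{\left(O \right)} = - 6 O$
$R{\left(x,E \right)} = 9 - 2 E \left(-72 + x\right)$ ($R{\left(x,E \right)} = 9 - \left(x - 72\right) \left(E + E\right) = 9 - \left(x - 72\right) 2 E = 9 - \left(-72 + x\right) 2 E = 9 - 2 E \left(-72 + x\right)$)
$- \frac{33139}{-27836} - \frac{24558}{\frac{R{\left(11,-24 \right)}}{-3685} - \frac{293}{-2208}} = - \frac{33139}{-27836} - \frac{24558}{\frac{9 + 144 \left(-24\right) - \left(-48\right) 11}{-3685} - \frac{293}{-2208}} = \left(-33139\right) \left(- \frac{1}{27836}\right) - \frac{24558}{\left(9 - 3456 + 528\right) \left(- \frac{1}{3685}\right) - - \frac{293}{2208}} = \frac{33139}{27836} - \frac{24558}{\left(-2919\right) \left(- \frac{1}{3685}\right) + \frac{293}{2208}} = \frac{33139}{27836} - \frac{24558}{\frac{2919}{3685} + \frac{293}{2208}} = \frac{33139}{27836} - \frac{24558}{\frac{7524857}{8136480}} = \frac{33139}{27836} - \frac{199815675840}{7524857} = - \frac{5561819786446117}{209461919452}$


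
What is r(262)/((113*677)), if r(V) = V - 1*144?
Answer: 118/76501 ≈ 0.0015425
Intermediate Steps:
r(V) = -144 + V (r(V) = V - 144 = -144 + V)
r(262)/((113*677)) = (-144 + 262)/((113*677)) = 118/76501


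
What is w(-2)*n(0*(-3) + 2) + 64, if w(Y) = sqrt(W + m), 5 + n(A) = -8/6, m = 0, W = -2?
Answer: 64 - 19*I*sqrt(2)/3 ≈ 64.0 - 8.9567*I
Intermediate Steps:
n(A) = -19/3 (n(A) = -5 - 8/6 = -5 - 8*1/6 = -5 - 4/3 = -19/3)
w(Y) = I*sqrt(2) (w(Y) = sqrt(-2 + 0) = sqrt(-2) = I*sqrt(2))
w(-2)*n(0*(-3) + 2) + 64 = (I*sqrt(2))*(-19/3) + 64 = -19*I*sqrt(2)/3 + 64 = 64 - 19*I*sqrt(2)/3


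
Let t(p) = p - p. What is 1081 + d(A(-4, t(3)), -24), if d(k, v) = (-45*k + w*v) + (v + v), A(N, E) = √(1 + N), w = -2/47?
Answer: 48599/47 - 45*I*√3 ≈ 1034.0 - 77.942*I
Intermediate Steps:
t(p) = 0
w = -2/47 (w = -2*1/47 = -2/47 ≈ -0.042553)
d(k, v) = -45*k + 92*v/47 (d(k, v) = (-45*k - 2*v/47) + (v + v) = (-45*k - 2*v/47) + 2*v = -45*k + 92*v/47)
1081 + d(A(-4, t(3)), -24) = 1081 + (-45*√(1 - 4) + (92/47)*(-24)) = 1081 + (-45*I*√3 - 2208/47) = 1081 + (-2208/47 - 45*I*√3) = 48599/47 - 45*I*√3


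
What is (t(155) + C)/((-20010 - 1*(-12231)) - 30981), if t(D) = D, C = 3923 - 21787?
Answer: 5903/12920 ≈ 0.45689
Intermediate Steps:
C = -17864
(t(155) + C)/((-20010 - 1*(-12231)) - 30981) = (155 - 17864)/((-20010 - 1*(-12231)) - 30981) = -17709/((-20010 + 12231) - 30981) = -17709/(-7779 - 30981) = -17709/(-38760) = -17709*(-1/38760) = 5903/12920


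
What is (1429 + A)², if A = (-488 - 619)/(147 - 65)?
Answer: 8014561/4 ≈ 2.0036e+6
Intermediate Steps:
A = -27/2 (A = -1107/82 = -1107*1/82 = -27/2 ≈ -13.500)
(1429 + A)² = (1429 - 27/2)² = (2831/2)² = 8014561/4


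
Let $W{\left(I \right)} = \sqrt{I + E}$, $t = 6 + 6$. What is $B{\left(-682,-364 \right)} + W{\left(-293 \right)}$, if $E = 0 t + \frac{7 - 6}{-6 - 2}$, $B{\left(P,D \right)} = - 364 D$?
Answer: $132496 + \frac{i \sqrt{4690}}{4} \approx 1.325 \cdot 10^{5} + 17.121 i$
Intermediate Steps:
$t = 12$
$E = - \frac{1}{8}$ ($E = 0 \cdot 12 + \frac{7 - 6}{-6 - 2} = 0 + 1 \frac{1}{-8} = 0 + 1 \left(- \frac{1}{8}\right) = 0 - \frac{1}{8} = - \frac{1}{8} \approx -0.125$)
$W{\left(I \right)} = \sqrt{- \frac{1}{8} + I}$ ($W{\left(I \right)} = \sqrt{I - \frac{1}{8}} = \sqrt{- \frac{1}{8} + I}$)
$B{\left(-682,-364 \right)} + W{\left(-293 \right)} = \left(-364\right) \left(-364\right) + \frac{\sqrt{-2 + 16 \left(-293\right)}}{4} = 132496 + \frac{\sqrt{-2 - 4688}}{4} = 132496 + \frac{\sqrt{-4690}}{4} = 132496 + \frac{i \sqrt{4690}}{4}$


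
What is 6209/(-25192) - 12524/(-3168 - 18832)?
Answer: 11181663/34639000 ≈ 0.32281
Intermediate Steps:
6209/(-25192) - 12524/(-3168 - 18832) = 6209*(-1/25192) - 12524/(-22000) = -6209/25192 - 12524*(-1/22000) = -6209/25192 + 3131/5500 = 11181663/34639000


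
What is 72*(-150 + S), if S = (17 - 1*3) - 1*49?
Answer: -13320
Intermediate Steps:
S = -35 (S = (17 - 3) - 49 = 14 - 49 = -35)
72*(-150 + S) = 72*(-150 - 35) = 72*(-185) = -13320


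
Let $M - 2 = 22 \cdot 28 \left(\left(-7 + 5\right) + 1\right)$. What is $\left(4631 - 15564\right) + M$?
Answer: $-11547$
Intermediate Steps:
$M = -614$ ($M = 2 + 22 \cdot 28 \left(\left(-7 + 5\right) + 1\right) = 2 + 616 \left(-2 + 1\right) = 2 + 616 \left(-1\right) = 2 - 616 = -614$)
$\left(4631 - 15564\right) + M = \left(4631 - 15564\right) - 614 = -10933 - 614 = -11547$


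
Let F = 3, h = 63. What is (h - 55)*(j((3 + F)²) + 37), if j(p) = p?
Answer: 584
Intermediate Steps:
(h - 55)*(j((3 + F)²) + 37) = (63 - 55)*((3 + 3)² + 37) = 8*(6² + 37) = 8*(36 + 37) = 8*73 = 584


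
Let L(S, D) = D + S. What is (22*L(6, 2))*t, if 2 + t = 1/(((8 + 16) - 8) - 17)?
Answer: -528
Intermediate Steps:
t = -3 (t = -2 + 1/(((8 + 16) - 8) - 17) = -2 + 1/((24 - 8) - 17) = -2 + 1/(16 - 17) = -2 + 1/(-1) = -2 - 1 = -3)
(22*L(6, 2))*t = (22*(2 + 6))*(-3) = (22*8)*(-3) = 176*(-3) = -528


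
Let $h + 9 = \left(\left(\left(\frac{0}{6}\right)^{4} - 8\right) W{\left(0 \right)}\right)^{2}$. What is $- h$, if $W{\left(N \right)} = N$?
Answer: $9$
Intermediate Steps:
$h = -9$ ($h = -9 + \left(\left(\left(\frac{0}{6}\right)^{4} - 8\right) 0\right)^{2} = -9 + \left(\left(\left(0 \cdot \frac{1}{6}\right)^{4} - 8\right) 0\right)^{2} = -9 + \left(\left(0^{4} - 8\right) 0\right)^{2} = -9 + \left(\left(0 - 8\right) 0\right)^{2} = -9 + \left(\left(-8\right) 0\right)^{2} = -9 + 0^{2} = -9 + 0 = -9$)
$- h = \left(-1\right) \left(-9\right) = 9$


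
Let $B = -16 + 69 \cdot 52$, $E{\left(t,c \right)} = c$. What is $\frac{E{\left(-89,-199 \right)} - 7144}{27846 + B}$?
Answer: $- \frac{7343}{31418} \approx -0.23372$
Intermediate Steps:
$B = 3572$ ($B = -16 + 3588 = 3572$)
$\frac{E{\left(-89,-199 \right)} - 7144}{27846 + B} = \frac{-199 - 7144}{27846 + 3572} = - \frac{7343}{31418}$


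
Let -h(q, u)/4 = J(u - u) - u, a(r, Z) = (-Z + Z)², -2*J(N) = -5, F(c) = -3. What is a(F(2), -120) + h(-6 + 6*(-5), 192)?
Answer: 758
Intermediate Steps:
J(N) = 5/2 (J(N) = -½*(-5) = 5/2)
a(r, Z) = 0 (a(r, Z) = 0² = 0)
h(q, u) = -10 + 4*u (h(q, u) = -4*(5/2 - u) = -10 + 4*u)
a(F(2), -120) + h(-6 + 6*(-5), 192) = 0 + (-10 + 4*192) = 0 + (-10 + 768) = 0 + 758 = 758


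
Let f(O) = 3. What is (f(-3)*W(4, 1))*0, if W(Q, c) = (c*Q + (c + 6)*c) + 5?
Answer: 0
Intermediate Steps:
W(Q, c) = 5 + Q*c + c*(6 + c) (W(Q, c) = (Q*c + (6 + c)*c) + 5 = (Q*c + c*(6 + c)) + 5 = 5 + Q*c + c*(6 + c))
(f(-3)*W(4, 1))*0 = (3*(5 + 1² + 6*1 + 4*1))*0 = (3*(5 + 1 + 6 + 4))*0 = (3*16)*0 = 48*0 = 0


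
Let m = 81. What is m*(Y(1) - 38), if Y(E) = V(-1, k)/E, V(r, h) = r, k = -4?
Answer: -3159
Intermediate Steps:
Y(E) = -1/E
m*(Y(1) - 38) = 81*(-1/1 - 38) = 81*(-1*1 - 38) = 81*(-1 - 38) = 81*(-39) = -3159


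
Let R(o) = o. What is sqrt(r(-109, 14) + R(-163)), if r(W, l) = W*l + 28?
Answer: I*sqrt(1661) ≈ 40.755*I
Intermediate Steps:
r(W, l) = 28 + W*l
sqrt(r(-109, 14) + R(-163)) = sqrt((28 - 109*14) - 163) = sqrt((28 - 1526) - 163) = sqrt(-1498 - 163) = sqrt(-1661) = I*sqrt(1661)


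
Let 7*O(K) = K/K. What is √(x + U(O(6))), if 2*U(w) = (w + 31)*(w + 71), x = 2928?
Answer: √197754/7 ≈ 63.528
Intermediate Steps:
O(K) = ⅐ (O(K) = (K/K)/7 = (⅐)*1 = ⅐)
U(w) = (31 + w)*(71 + w)/2 (U(w) = ((w + 31)*(w + 71))/2 = ((31 + w)*(71 + w))/2 = (31 + w)*(71 + w)/2)
√(x + U(O(6))) = √(2928 + (2201/2 + (⅐)²/2 + 51*(⅐))) = √(2928 + (2201/2 + (½)*(1/49) + 51/7)) = √(2928 + (2201/2 + 1/98 + 51/7)) = √(2928 + 54282/49) = √(197754/49) = √197754/7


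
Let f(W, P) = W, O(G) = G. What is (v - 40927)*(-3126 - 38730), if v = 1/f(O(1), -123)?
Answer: 1712998656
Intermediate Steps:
v = 1 (v = 1/1 = 1)
(v - 40927)*(-3126 - 38730) = (1 - 40927)*(-3126 - 38730) = -40926*(-41856) = 1712998656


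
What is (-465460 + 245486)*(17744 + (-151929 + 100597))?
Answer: 7388486712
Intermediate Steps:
(-465460 + 245486)*(17744 + (-151929 + 100597)) = -219974*(17744 - 51332) = -219974*(-33588) = 7388486712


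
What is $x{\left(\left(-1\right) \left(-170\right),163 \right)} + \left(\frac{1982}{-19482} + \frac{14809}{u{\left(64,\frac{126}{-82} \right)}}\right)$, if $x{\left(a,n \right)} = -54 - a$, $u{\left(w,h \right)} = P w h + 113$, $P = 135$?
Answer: $- \frac{1184037662054}{5257091067} \approx -225.23$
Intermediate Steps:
$u{\left(w,h \right)} = 113 + 135 h w$ ($u{\left(w,h \right)} = 135 w h + 113 = 135 h w + 113 = 113 + 135 h w$)
$x{\left(\left(-1\right) \left(-170\right),163 \right)} + \left(\frac{1982}{-19482} + \frac{14809}{u{\left(64,\frac{126}{-82} \right)}}\right) = \left(-54 - \left(-1\right) \left(-170\right)\right) + \left(\frac{1982}{-19482} + \frac{14809}{113 + 135 \frac{126}{-82} \cdot 64}\right) = \left(-54 - 170\right) + \left(1982 \left(- \frac{1}{19482}\right) + \frac{14809}{113 + 135 \cdot 126 \left(- \frac{1}{82}\right) 64}\right) = \left(-54 - 170\right) + \left(- \frac{991}{9741} + \frac{14809}{113 + 135 \left(- \frac{63}{41}\right) 64}\right) = -224 + \left(- \frac{991}{9741} + \frac{14809}{113 - \frac{544320}{41}}\right) = -224 + \left(- \frac{991}{9741} + \frac{14809}{- \frac{539687}{41}}\right) = -224 + \left(- \frac{991}{9741} + 14809 \left(- \frac{41}{539687}\right)\right) = -224 - \frac{6449263046}{5257091067} = - \frac{1184037662054}{5257091067}$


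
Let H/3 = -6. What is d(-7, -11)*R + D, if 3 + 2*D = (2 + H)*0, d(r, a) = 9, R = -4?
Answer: -75/2 ≈ -37.500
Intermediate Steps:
H = -18 (H = 3*(-6) = -18)
D = -3/2 (D = -3/2 + ((2 - 18)*0)/2 = -3/2 + (-16*0)/2 = -3/2 + (1/2)*0 = -3/2 + 0 = -3/2 ≈ -1.5000)
d(-7, -11)*R + D = 9*(-4) - 3/2 = -36 - 3/2 = -75/2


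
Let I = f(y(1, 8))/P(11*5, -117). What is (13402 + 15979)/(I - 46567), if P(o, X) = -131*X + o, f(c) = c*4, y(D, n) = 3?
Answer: -225969271/358146791 ≈ -0.63094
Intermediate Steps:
f(c) = 4*c
P(o, X) = o - 131*X
I = 6/7691 (I = (4*3)/(11*5 - 131*(-117)) = 12/(55 + 15327) = 12/15382 = 12*(1/15382) = 6/7691 ≈ 0.00078013)
(13402 + 15979)/(I - 46567) = (13402 + 15979)/(6/7691 - 46567) = 29381/(-358146791/7691) = 29381*(-7691/358146791) = -225969271/358146791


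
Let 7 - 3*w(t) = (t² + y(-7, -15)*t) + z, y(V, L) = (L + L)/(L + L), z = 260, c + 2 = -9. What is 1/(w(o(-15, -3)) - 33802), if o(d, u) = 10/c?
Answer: -121/4100243 ≈ -2.9510e-5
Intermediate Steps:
c = -11 (c = -2 - 9 = -11)
o(d, u) = -10/11 (o(d, u) = 10/(-11) = 10*(-1/11) = -10/11)
y(V, L) = 1 (y(V, L) = (2*L)/((2*L)) = (2*L)*(1/(2*L)) = 1)
w(t) = -253/3 - t/3 - t²/3 (w(t) = 7/3 - ((t² + 1*t) + 260)/3 = 7/3 - ((t² + t) + 260)/3 = 7/3 - ((t + t²) + 260)/3 = 7/3 - (260 + t + t²)/3 = 7/3 + (-260/3 - t/3 - t²/3) = -253/3 - t/3 - t²/3)
1/(w(o(-15, -3)) - 33802) = 1/((-253/3 - ⅓*(-10/11) - (-10/11)²/3) - 33802) = 1/((-253/3 + 10/33 - ⅓*100/121) - 33802) = 1/((-253/3 + 10/33 - 100/363) - 33802) = 1/(-10201/121 - 33802) = 1/(-4100243/121) = -121/4100243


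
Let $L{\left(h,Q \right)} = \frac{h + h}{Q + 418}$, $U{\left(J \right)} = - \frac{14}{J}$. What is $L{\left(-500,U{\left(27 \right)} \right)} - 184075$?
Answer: $- \frac{259365050}{1409} \approx -1.8408 \cdot 10^{5}$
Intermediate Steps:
$L{\left(h,Q \right)} = \frac{2 h}{418 + Q}$
$L{\left(-500,U{\left(27 \right)} \right)} - 184075 = 2 \left(-500\right) \frac{1}{418 - \frac{14}{27}} - 184075 = 2 \left(-500\right) \frac{1}{\frac{11272}{27}} - 184075 = 2 \left(-500\right) \frac{27}{11272} - 184075 = - \frac{3375}{1409} - 184075 = - \frac{259365050}{1409}$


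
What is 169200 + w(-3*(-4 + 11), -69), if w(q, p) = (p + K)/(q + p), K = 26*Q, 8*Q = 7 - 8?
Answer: 60912289/360 ≈ 1.6920e+5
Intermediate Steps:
Q = -⅛ (Q = (7 - 8)/8 = (⅛)*(-1) = -⅛ ≈ -0.12500)
K = -13/4 (K = 26*(-⅛) = -13/4 ≈ -3.2500)
w(q, p) = (-13/4 + p)/(p + q) (w(q, p) = (p - 13/4)/(q + p) = (-13/4 + p)/(p + q))
169200 + w(-3*(-4 + 11), -69) = 169200 + (-13/4 - 69)/(-69 - 3*(-4 + 11)) = 169200 - 289/4/(-69 - 3*7) = 169200 - 289/4/(-69 - 21) = 169200 - 289/4/(-90) = 169200 - 1/90*(-289/4) = 169200 + 289/360 = 60912289/360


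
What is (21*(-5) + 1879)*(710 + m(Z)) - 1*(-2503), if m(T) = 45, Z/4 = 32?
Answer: 1341873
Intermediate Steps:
Z = 128 (Z = 4*32 = 128)
(21*(-5) + 1879)*(710 + m(Z)) - 1*(-2503) = (21*(-5) + 1879)*(710 + 45) - 1*(-2503) = (-105 + 1879)*755 + 2503 = 1774*755 + 2503 = 1339370 + 2503 = 1341873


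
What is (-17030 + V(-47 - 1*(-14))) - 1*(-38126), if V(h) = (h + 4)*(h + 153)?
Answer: 17616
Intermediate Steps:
V(h) = (4 + h)*(153 + h)
(-17030 + V(-47 - 1*(-14))) - 1*(-38126) = (-17030 + (612 + (-47 - 1*(-14))² + 157*(-47 - 1*(-14)))) - 1*(-38126) = (-17030 + (612 + (-47 + 14)² + 157*(-47 + 14))) + 38126 = (-17030 + (612 + (-33)² + 157*(-33))) + 38126 = (-17030 + (612 + 1089 - 5181)) + 38126 = (-17030 - 3480) + 38126 = -20510 + 38126 = 17616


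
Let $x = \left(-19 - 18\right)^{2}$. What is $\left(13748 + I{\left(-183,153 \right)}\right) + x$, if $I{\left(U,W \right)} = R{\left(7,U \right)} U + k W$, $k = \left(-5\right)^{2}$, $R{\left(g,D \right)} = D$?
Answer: $52431$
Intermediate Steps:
$k = 25$
$I{\left(U,W \right)} = U^{2} + 25 W$ ($I{\left(U,W \right)} = U U + 25 W = U^{2} + 25 W$)
$x = 1369$ ($x = \left(-37\right)^{2} = 1369$)
$\left(13748 + I{\left(-183,153 \right)}\right) + x = \left(13748 + \left(\left(-183\right)^{2} + 25 \cdot 153\right)\right) + 1369 = \left(13748 + \left(33489 + 3825\right)\right) + 1369 = \left(13748 + 37314\right) + 1369 = 51062 + 1369 = 52431$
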